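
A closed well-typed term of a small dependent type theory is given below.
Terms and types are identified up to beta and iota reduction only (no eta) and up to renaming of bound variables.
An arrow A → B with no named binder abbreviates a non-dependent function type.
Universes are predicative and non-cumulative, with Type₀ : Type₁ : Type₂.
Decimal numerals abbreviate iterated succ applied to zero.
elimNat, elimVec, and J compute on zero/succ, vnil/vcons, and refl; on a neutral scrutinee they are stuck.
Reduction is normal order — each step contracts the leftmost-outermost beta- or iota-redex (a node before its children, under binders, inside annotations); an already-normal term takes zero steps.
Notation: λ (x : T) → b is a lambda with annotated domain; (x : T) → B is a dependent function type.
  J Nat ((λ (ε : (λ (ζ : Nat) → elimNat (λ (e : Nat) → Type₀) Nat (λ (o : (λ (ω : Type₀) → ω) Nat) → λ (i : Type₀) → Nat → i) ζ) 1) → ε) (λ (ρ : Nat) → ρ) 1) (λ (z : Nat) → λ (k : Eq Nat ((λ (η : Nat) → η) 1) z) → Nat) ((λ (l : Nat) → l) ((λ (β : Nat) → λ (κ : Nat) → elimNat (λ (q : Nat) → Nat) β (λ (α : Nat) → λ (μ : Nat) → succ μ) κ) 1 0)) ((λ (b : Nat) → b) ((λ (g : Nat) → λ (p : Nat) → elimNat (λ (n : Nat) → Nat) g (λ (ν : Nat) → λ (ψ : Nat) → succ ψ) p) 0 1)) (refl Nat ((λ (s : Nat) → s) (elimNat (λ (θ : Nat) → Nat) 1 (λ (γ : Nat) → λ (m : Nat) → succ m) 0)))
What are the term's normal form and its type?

resulting normal form:
  1
the term's type:
  Nat
observation: 5 normal-order steps normalize the term, beginning with a J iota-redex.


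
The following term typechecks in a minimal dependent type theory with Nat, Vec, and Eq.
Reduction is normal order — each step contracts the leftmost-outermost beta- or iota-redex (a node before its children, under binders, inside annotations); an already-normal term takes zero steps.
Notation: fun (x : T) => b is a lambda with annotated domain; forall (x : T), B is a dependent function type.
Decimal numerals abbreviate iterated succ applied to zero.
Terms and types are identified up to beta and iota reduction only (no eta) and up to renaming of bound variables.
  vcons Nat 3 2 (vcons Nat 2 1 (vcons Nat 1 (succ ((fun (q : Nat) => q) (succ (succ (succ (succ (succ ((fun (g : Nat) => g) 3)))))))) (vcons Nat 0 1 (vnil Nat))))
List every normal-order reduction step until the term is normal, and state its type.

reduction (normal order):
  vcons Nat 3 2 (vcons Nat 2 1 (vcons Nat 1 (succ ((fun (q : Nat) => q) (succ (succ (succ (succ (succ ((fun (g : Nat) => g) 3)))))))) (vcons Nat 0 1 (vnil Nat))))
  ~> vcons Nat 3 2 (vcons Nat 2 1 (vcons Nat 1 (succ (succ (succ (succ (succ (succ ((fun (q : Nat) => q) 3))))))) (vcons Nat 0 1 (vnil Nat))))
  ~> vcons Nat 3 2 (vcons Nat 2 1 (vcons Nat 1 9 (vcons Nat 0 1 (vnil Nat))))
the term's type:
  Vec Nat 4


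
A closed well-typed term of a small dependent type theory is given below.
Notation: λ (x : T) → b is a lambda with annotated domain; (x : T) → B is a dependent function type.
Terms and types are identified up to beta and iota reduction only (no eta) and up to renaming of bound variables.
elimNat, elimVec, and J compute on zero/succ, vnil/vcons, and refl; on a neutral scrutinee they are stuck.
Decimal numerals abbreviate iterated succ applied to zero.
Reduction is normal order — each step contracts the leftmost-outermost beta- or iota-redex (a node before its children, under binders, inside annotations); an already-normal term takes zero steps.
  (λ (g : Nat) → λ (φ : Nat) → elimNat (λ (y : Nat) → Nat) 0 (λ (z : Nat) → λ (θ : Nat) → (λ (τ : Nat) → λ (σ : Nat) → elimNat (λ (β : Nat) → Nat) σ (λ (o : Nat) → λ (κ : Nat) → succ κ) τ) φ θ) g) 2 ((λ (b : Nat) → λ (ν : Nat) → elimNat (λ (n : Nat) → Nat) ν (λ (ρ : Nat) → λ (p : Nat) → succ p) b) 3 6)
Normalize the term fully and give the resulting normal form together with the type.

reduced normal form:
  18
type:
  Nat
observation: normalization takes exactly 93 steps under the normal-order strategy.


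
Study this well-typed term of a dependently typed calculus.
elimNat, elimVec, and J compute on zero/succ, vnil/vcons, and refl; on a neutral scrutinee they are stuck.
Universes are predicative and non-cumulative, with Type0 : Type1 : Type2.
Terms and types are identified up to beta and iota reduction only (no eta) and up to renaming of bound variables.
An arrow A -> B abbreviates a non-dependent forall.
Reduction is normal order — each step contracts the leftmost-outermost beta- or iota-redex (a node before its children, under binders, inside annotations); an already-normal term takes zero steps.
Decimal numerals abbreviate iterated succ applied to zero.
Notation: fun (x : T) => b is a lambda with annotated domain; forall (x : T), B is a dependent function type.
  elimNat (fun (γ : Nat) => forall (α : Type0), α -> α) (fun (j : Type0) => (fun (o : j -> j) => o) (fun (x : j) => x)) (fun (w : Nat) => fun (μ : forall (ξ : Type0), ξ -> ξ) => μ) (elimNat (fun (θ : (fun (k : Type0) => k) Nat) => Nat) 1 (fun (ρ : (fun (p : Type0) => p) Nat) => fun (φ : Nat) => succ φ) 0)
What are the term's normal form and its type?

resulting normal form:
  fun (γ : Type0) => fun (α : γ) => α
inferred type:
  forall (γ : Type0), γ -> γ
observation: 6 normal-order steps normalize the term, beginning with a beta-redex.


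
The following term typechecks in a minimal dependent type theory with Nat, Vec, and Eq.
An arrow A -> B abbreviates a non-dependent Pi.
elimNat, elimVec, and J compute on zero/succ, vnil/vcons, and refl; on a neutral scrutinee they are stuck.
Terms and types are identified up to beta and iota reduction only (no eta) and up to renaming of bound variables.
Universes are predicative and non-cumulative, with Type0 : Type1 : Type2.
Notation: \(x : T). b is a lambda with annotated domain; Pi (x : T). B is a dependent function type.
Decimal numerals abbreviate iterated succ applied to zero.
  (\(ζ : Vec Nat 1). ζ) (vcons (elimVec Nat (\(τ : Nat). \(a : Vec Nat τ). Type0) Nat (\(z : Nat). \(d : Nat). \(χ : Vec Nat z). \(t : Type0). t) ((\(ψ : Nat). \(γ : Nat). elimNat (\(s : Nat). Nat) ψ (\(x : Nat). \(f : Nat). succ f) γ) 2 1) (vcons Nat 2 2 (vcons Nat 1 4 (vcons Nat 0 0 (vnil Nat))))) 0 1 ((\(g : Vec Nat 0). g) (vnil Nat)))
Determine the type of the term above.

inferred type:
  Vec Nat 1


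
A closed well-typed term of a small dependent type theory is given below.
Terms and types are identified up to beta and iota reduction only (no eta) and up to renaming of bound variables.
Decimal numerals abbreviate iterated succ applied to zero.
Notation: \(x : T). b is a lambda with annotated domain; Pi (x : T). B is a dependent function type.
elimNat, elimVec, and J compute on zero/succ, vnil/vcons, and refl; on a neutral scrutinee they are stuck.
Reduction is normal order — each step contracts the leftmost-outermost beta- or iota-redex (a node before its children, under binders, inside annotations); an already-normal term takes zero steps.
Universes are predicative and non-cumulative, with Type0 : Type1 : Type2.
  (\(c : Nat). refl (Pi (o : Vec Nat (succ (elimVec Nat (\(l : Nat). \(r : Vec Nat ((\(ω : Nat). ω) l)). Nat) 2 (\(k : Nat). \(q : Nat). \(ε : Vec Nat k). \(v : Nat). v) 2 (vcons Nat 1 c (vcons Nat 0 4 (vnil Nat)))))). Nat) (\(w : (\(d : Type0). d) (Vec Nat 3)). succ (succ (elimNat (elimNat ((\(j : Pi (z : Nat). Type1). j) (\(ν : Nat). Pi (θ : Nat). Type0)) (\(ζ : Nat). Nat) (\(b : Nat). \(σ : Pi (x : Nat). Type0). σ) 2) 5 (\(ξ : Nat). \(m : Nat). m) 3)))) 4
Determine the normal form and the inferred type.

resulting normal form:
  refl (Pi (c : Vec Nat 3). Nat) (\(o : Vec Nat 3). 7)
inferred type:
  Eq (Pi (c : Vec Nat 3). Nat) (\(o : Vec Nat 3). 7) (\(l : Vec Nat 3). 7)


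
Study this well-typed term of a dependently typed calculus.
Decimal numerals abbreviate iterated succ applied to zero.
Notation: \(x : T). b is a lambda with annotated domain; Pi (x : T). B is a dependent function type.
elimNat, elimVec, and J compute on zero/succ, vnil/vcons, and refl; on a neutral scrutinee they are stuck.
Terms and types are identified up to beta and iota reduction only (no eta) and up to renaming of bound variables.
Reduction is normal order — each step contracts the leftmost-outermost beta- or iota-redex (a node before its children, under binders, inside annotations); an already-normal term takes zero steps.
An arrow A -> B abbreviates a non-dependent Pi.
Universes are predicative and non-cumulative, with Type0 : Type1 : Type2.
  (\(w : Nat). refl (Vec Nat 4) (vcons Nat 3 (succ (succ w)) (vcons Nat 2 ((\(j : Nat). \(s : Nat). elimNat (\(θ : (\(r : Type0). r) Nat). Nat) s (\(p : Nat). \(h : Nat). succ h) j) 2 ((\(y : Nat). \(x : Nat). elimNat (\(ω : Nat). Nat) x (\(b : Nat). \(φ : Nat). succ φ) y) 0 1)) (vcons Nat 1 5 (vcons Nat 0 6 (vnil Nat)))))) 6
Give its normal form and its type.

reduced normal form:
  refl (Vec Nat 4) (vcons Nat 3 8 (vcons Nat 2 3 (vcons Nat 1 5 (vcons Nat 0 6 (vnil Nat)))))
inferred type:
  Eq (Vec Nat 4) (vcons Nat 3 8 (vcons Nat 2 3 (vcons Nat 1 5 (vcons Nat 0 6 (vnil Nat))))) (vcons Nat 3 8 (vcons Nat 2 3 (vcons Nat 1 5 (vcons Nat 0 6 (vnil Nat)))))


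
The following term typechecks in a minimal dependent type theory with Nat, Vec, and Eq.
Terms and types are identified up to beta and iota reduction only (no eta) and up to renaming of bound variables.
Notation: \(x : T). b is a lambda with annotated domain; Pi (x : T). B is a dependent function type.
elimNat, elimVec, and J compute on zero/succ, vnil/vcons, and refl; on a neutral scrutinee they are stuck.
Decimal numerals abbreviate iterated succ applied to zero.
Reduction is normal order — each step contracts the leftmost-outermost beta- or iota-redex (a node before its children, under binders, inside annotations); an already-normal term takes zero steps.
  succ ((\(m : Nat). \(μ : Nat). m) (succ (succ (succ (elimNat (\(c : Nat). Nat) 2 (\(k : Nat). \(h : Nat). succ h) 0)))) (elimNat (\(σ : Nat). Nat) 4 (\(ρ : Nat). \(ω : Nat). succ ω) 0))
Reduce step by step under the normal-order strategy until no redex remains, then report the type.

normal-order reduction:
  succ ((\(m : Nat). \(μ : Nat). m) (succ (succ (succ (elimNat (\(c : Nat). Nat) 2 (\(k : Nat). \(h : Nat). succ h) 0)))) (elimNat (\(σ : Nat). Nat) 4 (\(ρ : Nat). \(ω : Nat). succ ω) 0))
  ~> succ ((\(m : Nat). succ (succ (succ (elimNat (\(μ : Nat). Nat) 2 (\(c : Nat). \(k : Nat). succ k) 0)))) (elimNat (\(h : Nat). Nat) 4 (\(σ : Nat). \(ρ : Nat). succ ρ) 0))
  ~> succ (succ (succ (succ (elimNat (\(m : Nat). Nat) 2 (\(μ : Nat). \(c : Nat). succ c) 0))))
  ~> 6
type:
  Nat


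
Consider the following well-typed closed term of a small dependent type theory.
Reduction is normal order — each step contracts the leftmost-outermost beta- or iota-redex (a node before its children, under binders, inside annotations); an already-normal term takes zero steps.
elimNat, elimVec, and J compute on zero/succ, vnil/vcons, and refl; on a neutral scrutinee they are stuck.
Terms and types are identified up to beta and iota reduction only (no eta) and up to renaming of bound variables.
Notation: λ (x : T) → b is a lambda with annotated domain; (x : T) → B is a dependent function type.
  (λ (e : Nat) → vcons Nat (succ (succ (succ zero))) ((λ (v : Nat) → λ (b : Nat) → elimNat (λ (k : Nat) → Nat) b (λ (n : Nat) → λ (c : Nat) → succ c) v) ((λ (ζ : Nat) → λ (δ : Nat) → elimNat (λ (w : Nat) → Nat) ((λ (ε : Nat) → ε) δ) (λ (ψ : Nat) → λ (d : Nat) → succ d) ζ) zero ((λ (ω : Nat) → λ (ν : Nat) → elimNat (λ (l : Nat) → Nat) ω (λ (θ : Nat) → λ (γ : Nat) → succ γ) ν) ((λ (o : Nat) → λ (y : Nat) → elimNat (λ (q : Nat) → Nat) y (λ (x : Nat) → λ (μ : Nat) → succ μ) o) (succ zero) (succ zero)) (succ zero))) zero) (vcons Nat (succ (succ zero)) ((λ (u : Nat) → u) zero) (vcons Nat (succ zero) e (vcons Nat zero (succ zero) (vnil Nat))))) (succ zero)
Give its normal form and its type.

resulting normal form:
  vcons Nat (succ (succ (succ zero))) (succ (succ (succ zero))) (vcons Nat (succ (succ zero)) zero (vcons Nat (succ zero) (succ zero) (vcons Nat zero (succ zero) (vnil Nat))))
the term's type:
  Vec Nat (succ (succ (succ (succ zero))))


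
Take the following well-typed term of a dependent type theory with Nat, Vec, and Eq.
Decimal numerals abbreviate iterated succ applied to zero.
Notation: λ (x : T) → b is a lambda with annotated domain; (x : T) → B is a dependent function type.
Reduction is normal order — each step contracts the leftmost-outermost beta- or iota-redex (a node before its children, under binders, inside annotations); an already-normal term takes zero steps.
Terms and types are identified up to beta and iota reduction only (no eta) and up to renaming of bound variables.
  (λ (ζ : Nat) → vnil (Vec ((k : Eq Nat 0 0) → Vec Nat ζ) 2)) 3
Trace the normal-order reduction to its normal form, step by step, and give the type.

normal-order reduction sequence:
  (λ (ζ : Nat) → vnil (Vec ((k : Eq Nat 0 0) → Vec Nat ζ) 2)) 3
  ~> vnil (Vec ((ζ : Eq Nat 0 0) → Vec Nat 3) 2)
type:
  Vec (Vec ((ζ : Eq Nat 0 0) → Vec Nat 3) 2) 0


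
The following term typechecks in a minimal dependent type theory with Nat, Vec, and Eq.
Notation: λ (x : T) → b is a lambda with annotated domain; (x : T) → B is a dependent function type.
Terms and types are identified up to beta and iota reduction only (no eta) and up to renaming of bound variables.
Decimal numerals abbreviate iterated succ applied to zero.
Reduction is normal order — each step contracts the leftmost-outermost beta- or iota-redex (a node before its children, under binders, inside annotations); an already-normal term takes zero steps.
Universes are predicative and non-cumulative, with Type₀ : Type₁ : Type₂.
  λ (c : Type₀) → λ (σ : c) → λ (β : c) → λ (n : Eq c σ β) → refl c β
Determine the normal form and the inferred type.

resulting normal form:
  λ (c : Type₀) → λ (σ : c) → λ (β : c) → λ (n : Eq c σ β) → refl c β
inferred type:
  (c : Type₀) → (σ : c) → (β : c) → (n : Eq c σ β) → Eq c β β
observation: no redex remains anywhere in the term; it is its own normal form.


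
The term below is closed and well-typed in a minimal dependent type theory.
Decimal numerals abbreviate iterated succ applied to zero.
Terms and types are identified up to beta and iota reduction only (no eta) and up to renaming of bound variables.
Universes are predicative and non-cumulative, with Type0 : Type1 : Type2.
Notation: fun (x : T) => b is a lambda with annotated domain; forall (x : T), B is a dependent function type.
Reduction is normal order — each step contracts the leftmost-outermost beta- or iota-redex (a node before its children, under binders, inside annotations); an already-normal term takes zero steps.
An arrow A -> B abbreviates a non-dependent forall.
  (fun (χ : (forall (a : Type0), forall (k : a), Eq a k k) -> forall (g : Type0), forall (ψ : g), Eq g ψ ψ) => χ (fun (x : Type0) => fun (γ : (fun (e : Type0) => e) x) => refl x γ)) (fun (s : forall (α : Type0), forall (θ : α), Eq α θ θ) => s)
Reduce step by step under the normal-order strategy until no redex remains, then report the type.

normal-order reduction sequence:
  (fun (χ : (forall (a : Type0), forall (k : a), Eq a k k) -> forall (g : Type0), forall (ψ : g), Eq g ψ ψ) => χ (fun (x : Type0) => fun (γ : (fun (e : Type0) => e) x) => refl x γ)) (fun (s : forall (α : Type0), forall (θ : α), Eq α θ θ) => s)
  ~> (fun (χ : forall (a : Type0), forall (k : a), Eq a k k) => χ) (fun (g : Type0) => fun (ψ : (fun (x : Type0) => x) g) => refl g ψ)
  ~> fun (χ : Type0) => fun (a : (fun (k : Type0) => k) χ) => refl χ a
  ~> fun (χ : Type0) => fun (a : χ) => refl χ a
type:
  forall (χ : Type0), forall (a : χ), Eq χ a a


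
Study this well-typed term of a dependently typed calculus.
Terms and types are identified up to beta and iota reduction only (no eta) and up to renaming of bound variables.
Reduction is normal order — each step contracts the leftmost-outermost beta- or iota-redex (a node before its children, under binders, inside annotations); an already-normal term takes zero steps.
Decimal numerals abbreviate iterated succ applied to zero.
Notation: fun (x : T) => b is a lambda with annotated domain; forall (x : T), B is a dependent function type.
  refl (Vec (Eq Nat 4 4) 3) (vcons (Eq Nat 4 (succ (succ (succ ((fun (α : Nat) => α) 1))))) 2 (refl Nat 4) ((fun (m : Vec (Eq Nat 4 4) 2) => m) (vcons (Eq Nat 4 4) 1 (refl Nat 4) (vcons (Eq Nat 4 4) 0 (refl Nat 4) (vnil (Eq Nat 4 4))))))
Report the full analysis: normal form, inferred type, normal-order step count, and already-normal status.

resulting normal form:
  refl (Vec (Eq Nat 4 4) 3) (vcons (Eq Nat 4 4) 2 (refl Nat 4) (vcons (Eq Nat 4 4) 1 (refl Nat 4) (vcons (Eq Nat 4 4) 0 (refl Nat 4) (vnil (Eq Nat 4 4)))))
the term's type:
  Eq (Vec (Eq Nat 4 4) 3) (vcons (Eq Nat 4 4) 2 (refl Nat 4) (vcons (Eq Nat 4 4) 1 (refl Nat 4) (vcons (Eq Nat 4 4) 0 (refl Nat 4) (vnil (Eq Nat 4 4))))) (vcons (Eq Nat 4 4) 2 (refl Nat 4) (vcons (Eq Nat 4 4) 1 (refl Nat 4) (vcons (Eq Nat 4 4) 0 (refl Nat 4) (vnil (Eq Nat 4 4)))))
steps to reach normal form (normal order): 2
already normal: no
first contracted redex: a beta-redex


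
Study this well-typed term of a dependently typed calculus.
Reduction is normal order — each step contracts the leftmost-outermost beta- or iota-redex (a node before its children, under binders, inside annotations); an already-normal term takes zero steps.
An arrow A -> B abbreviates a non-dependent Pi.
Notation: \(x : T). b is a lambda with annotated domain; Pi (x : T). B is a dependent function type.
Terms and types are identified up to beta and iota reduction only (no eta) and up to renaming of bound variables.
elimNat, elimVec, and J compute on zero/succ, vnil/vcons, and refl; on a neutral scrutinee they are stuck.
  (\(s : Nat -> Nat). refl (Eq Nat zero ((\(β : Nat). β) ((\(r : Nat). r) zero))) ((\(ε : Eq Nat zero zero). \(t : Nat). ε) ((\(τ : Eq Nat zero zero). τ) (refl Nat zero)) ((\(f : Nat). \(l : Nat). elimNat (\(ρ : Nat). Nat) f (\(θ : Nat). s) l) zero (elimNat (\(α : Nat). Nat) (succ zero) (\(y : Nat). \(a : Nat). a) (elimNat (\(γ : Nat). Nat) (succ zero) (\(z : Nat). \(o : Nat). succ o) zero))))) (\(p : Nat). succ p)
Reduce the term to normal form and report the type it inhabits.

normal form:
  refl (Eq Nat zero zero) (refl Nat zero)
the term's type:
  Eq (Eq Nat zero zero) (refl Nat zero) (refl Nat zero)
observation: contracting a beta-redex first, the term normalizes in 6 steps.


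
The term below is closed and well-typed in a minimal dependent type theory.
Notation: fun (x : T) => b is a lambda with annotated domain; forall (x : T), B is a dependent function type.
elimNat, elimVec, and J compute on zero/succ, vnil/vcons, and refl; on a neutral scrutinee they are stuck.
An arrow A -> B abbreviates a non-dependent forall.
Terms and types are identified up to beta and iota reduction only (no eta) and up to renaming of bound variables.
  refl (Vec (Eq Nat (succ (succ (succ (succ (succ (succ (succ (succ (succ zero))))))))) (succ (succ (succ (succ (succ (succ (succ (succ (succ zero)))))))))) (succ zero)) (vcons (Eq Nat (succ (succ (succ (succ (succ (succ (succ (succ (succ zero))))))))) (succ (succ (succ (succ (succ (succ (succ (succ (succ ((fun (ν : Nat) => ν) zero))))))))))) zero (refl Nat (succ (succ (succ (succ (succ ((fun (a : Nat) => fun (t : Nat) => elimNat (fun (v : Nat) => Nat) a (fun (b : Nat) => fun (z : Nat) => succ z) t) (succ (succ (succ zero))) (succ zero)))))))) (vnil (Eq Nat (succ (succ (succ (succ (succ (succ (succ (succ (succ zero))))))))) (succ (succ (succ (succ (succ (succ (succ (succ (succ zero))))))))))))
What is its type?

type:
  Eq (Vec (Eq Nat (succ (succ (succ (succ (succ (succ (succ (succ (succ zero))))))))) (succ (succ (succ (succ (succ (succ (succ (succ (succ zero)))))))))) (succ zero)) (vcons (Eq Nat (succ (succ (succ (succ (succ (succ (succ (succ (succ zero))))))))) (succ (succ (succ (succ (succ (succ (succ (succ (succ zero)))))))))) zero (refl Nat (succ (succ (succ (succ (succ (succ (succ (succ (succ zero)))))))))) (vnil (Eq Nat (succ (succ (succ (succ (succ (succ (succ (succ (succ zero))))))))) (succ (succ (succ (succ (succ (succ (succ (succ (succ zero)))))))))))) (vcons (Eq Nat (succ (succ (succ (succ (succ (succ (succ (succ (succ zero))))))))) (succ (succ (succ (succ (succ (succ (succ (succ (succ zero)))))))))) zero (refl Nat (succ (succ (succ (succ (succ (succ (succ (succ (succ zero)))))))))) (vnil (Eq Nat (succ (succ (succ (succ (succ (succ (succ (succ (succ zero))))))))) (succ (succ (succ (succ (succ (succ (succ (succ (succ zero))))))))))))


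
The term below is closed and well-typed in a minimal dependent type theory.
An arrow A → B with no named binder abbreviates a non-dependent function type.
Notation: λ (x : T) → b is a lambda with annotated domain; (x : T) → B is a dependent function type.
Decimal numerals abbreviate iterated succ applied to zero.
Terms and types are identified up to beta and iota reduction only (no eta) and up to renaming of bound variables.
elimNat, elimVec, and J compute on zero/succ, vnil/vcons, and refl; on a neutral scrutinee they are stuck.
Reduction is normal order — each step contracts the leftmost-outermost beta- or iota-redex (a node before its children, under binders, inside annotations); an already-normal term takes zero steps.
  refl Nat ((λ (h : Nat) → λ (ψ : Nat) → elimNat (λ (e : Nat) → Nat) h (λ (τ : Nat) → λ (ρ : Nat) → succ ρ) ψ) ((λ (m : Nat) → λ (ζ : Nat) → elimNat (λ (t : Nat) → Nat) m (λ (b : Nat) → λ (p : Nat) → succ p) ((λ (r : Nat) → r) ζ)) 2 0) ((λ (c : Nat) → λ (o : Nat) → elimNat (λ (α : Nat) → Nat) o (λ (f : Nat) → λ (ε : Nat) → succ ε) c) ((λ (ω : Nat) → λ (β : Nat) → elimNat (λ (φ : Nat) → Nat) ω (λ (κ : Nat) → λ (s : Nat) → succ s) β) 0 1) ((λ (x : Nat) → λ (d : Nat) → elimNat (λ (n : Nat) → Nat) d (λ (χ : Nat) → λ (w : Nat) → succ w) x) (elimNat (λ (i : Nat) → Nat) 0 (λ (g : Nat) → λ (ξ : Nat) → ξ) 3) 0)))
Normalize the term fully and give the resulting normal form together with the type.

reduced normal form:
  refl Nat 3
the term's type:
  Eq Nat 3 3


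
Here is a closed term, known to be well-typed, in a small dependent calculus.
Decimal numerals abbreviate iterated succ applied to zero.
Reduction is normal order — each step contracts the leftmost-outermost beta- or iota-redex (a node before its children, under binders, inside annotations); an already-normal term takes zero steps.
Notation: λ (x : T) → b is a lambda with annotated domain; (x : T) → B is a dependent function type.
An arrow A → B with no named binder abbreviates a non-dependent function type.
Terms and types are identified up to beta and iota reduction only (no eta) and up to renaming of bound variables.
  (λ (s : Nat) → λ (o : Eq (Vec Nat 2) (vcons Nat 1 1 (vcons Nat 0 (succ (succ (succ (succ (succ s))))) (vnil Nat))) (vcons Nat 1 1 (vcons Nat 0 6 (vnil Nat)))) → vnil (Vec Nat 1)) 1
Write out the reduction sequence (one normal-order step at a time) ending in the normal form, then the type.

normal-order reduction:
  (λ (s : Nat) → λ (o : Eq (Vec Nat 2) (vcons Nat 1 1 (vcons Nat 0 (succ (succ (succ (succ (succ s))))) (vnil Nat))) (vcons Nat 1 1 (vcons Nat 0 6 (vnil Nat)))) → vnil (Vec Nat 1)) 1
  ~> λ (s : Eq (Vec Nat 2) (vcons Nat 1 1 (vcons Nat 0 6 (vnil Nat))) (vcons Nat 1 1 (vcons Nat 0 6 (vnil Nat)))) → vnil (Vec Nat 1)
the term's type:
  Eq (Vec Nat 2) (vcons Nat 1 1 (vcons Nat 0 6 (vnil Nat))) (vcons Nat 1 1 (vcons Nat 0 6 (vnil Nat))) → Vec (Vec Nat 1) 0


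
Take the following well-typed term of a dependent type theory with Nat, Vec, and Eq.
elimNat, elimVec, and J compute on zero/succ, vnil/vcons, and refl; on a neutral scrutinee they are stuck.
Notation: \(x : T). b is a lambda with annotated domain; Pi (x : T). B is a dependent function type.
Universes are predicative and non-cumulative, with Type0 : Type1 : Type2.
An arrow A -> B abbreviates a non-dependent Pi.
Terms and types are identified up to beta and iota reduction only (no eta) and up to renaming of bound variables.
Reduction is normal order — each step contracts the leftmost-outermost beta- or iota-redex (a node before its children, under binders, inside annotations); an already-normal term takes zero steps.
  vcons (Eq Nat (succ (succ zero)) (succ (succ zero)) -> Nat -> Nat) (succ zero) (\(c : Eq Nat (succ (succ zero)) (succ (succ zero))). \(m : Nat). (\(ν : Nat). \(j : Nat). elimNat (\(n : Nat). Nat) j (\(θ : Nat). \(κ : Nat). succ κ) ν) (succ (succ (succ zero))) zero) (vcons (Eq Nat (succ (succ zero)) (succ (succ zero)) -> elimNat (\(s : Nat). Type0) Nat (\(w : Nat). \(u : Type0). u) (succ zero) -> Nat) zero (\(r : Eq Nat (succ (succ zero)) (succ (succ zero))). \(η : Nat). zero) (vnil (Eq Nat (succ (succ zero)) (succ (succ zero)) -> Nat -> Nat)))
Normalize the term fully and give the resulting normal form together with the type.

resulting normal form:
  vcons (Eq Nat (succ (succ zero)) (succ (succ zero)) -> Nat -> Nat) (succ zero) (\(c : Eq Nat (succ (succ zero)) (succ (succ zero))). \(m : Nat). succ (succ (succ zero))) (vcons (Eq Nat (succ (succ zero)) (succ (succ zero)) -> Nat -> Nat) zero (\(ν : Eq Nat (succ (succ zero)) (succ (succ zero))). \(j : Nat). zero) (vnil (Eq Nat (succ (succ zero)) (succ (succ zero)) -> Nat -> Nat)))
inferred type:
  Vec (Eq Nat (succ (succ zero)) (succ (succ zero)) -> Nat -> Nat) (succ (succ zero))


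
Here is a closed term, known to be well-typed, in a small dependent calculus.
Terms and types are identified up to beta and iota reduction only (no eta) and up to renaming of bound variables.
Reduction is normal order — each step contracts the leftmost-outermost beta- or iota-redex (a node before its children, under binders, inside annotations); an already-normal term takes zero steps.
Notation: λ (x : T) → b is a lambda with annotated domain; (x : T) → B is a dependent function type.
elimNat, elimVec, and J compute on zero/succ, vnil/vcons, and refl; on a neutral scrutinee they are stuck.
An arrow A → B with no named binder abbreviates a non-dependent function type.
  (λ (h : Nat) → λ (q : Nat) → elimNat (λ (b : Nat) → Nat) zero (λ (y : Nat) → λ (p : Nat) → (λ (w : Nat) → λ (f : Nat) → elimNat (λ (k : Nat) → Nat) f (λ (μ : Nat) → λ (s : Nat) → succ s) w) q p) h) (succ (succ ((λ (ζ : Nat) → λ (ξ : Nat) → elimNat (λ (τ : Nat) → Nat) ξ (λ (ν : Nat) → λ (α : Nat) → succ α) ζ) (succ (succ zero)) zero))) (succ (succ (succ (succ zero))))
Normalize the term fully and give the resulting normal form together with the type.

resulting normal form:
  succ (succ (succ (succ (succ (succ (succ (succ (succ (succ (succ (succ (succ (succ (succ (succ zero)))))))))))))))
type:
  Nat
observation: 69 normal-order steps normalize the term, beginning with a beta-redex.


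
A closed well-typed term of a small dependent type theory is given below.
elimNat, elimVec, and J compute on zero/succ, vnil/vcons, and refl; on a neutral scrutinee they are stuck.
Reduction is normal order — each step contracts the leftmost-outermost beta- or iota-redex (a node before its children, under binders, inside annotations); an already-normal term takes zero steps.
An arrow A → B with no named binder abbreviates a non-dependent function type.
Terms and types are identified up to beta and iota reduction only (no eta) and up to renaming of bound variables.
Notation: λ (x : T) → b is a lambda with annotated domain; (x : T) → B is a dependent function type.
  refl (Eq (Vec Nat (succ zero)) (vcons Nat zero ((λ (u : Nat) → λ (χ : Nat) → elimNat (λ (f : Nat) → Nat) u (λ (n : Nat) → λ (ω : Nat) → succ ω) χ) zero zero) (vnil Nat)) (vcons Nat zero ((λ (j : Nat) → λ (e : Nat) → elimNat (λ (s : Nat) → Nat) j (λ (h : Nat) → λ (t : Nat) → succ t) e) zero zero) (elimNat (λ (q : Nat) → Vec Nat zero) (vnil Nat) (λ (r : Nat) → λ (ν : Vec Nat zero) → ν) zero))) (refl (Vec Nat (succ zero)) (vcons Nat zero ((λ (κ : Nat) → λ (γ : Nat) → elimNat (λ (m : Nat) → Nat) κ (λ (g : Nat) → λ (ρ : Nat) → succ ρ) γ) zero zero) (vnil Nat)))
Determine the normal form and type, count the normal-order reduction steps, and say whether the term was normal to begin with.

normal form:
  refl (Eq (Vec Nat (succ zero)) (vcons Nat zero zero (vnil Nat)) (vcons Nat zero zero (vnil Nat))) (refl (Vec Nat (succ zero)) (vcons Nat zero zero (vnil Nat)))
inferred type:
  Eq (Eq (Vec Nat (succ zero)) (vcons Nat zero zero (vnil Nat)) (vcons Nat zero zero (vnil Nat))) (refl (Vec Nat (succ zero)) (vcons Nat zero zero (vnil Nat))) (refl (Vec Nat (succ zero)) (vcons Nat zero zero (vnil Nat)))
steps to reach normal form (normal order): 10
term was already normal: no
first contracted redex: a beta-redex


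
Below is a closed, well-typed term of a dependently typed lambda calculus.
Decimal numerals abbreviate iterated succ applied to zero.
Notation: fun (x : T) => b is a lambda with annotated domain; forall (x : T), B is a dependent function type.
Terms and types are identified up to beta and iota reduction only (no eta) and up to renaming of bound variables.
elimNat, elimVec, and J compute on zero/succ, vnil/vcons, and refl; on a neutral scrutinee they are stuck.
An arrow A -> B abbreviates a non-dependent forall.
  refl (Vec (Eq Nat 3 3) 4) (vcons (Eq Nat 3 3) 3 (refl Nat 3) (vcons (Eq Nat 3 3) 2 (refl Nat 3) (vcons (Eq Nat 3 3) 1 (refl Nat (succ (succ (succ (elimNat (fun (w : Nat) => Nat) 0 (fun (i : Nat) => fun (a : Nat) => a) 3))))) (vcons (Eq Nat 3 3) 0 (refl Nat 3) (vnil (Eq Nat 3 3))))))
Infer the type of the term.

the term's type:
  Eq (Vec (Eq Nat 3 3) 4) (vcons (Eq Nat 3 3) 3 (refl Nat 3) (vcons (Eq Nat 3 3) 2 (refl Nat 3) (vcons (Eq Nat 3 3) 1 (refl Nat 3) (vcons (Eq Nat 3 3) 0 (refl Nat 3) (vnil (Eq Nat 3 3)))))) (vcons (Eq Nat 3 3) 3 (refl Nat 3) (vcons (Eq Nat 3 3) 2 (refl Nat 3) (vcons (Eq Nat 3 3) 1 (refl Nat 3) (vcons (Eq Nat 3 3) 0 (refl Nat 3) (vnil (Eq Nat 3 3))))))


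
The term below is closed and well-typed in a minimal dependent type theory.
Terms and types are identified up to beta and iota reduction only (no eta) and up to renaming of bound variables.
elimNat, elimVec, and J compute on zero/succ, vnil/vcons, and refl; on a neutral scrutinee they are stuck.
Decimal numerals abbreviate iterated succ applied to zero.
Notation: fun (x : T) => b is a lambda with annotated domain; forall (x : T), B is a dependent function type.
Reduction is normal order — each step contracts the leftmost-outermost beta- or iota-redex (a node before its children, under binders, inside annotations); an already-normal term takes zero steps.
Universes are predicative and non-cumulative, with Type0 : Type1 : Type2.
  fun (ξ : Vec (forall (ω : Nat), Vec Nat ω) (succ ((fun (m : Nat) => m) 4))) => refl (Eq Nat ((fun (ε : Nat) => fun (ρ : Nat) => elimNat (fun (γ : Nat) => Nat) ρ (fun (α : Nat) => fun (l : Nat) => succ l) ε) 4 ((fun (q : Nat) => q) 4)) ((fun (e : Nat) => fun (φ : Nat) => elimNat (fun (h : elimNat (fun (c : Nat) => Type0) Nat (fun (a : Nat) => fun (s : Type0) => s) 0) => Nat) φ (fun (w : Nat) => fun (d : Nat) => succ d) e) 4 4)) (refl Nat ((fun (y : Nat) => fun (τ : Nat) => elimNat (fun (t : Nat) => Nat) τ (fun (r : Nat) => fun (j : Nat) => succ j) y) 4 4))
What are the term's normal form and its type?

normal form:
  fun (ξ : Vec (forall (ω : Nat), Vec Nat ω) 5) => refl (Eq Nat 8 8) (refl Nat 8)
type:
  forall (ξ : Vec (forall (ω : Nat), Vec Nat ω) 5), Eq (Eq Nat 8 8) (refl Nat 8) (refl Nat 8)


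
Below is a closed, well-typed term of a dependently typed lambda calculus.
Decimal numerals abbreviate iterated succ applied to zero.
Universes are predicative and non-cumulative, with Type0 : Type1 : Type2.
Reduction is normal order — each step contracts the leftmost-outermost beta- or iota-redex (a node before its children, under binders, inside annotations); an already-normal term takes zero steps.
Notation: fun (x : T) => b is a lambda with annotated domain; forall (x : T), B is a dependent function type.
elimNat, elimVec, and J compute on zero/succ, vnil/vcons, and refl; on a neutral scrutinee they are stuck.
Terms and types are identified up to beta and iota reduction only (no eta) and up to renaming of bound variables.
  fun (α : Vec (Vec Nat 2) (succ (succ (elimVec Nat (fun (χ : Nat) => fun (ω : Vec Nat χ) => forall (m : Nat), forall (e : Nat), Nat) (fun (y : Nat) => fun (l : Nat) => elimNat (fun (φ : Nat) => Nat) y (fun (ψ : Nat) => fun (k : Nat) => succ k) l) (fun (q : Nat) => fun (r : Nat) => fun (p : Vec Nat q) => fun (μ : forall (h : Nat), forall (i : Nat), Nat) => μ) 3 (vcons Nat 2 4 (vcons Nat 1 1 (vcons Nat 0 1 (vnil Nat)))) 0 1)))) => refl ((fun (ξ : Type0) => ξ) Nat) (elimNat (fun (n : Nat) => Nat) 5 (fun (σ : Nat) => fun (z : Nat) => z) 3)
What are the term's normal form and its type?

normal form:
  fun (α : Vec (Vec Nat 2) 3) => refl Nat 5
the term's type:
  forall (α : Vec (Vec Nat 2) 3), Eq Nat 5 5
observation: 33 normal-order steps normalize the term, beginning with an elimVec iota-redex.


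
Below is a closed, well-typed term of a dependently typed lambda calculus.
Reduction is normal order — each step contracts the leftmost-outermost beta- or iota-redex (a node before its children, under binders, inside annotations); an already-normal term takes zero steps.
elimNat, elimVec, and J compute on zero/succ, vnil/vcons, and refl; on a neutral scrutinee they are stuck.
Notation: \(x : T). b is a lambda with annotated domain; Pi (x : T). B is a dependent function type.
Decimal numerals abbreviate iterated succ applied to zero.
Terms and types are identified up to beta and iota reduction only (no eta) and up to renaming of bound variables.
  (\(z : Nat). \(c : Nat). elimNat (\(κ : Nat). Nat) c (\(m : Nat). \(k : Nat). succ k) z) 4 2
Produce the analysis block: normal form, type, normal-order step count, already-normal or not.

resulting normal form:
  6
type:
  Nat
normal-order step count: 15
already normal: no
first contracted redex: a beta-redex


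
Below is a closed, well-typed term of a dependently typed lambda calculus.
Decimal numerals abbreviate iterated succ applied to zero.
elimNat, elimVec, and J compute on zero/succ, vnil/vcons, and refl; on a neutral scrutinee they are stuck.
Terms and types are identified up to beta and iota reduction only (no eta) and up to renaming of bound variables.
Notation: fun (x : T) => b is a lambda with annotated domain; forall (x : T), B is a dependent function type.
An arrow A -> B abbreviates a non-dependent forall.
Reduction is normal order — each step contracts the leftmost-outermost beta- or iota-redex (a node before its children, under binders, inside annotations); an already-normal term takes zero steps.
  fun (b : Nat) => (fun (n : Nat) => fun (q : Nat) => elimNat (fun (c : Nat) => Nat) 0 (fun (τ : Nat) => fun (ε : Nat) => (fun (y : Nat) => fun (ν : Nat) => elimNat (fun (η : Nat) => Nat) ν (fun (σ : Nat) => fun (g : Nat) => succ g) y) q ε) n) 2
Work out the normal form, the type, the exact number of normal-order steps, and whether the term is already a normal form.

reduced normal form:
  fun (b : Nat) => fun (n : Nat) => elimNat (fun (q : Nat) => Nat) (elimNat (fun (c : Nat) => Nat) 0 (fun (τ : Nat) => fun (ε : Nat) => succ ε) n) (fun (y : Nat) => fun (ν : Nat) => succ ν) n
the term's type:
  Nat -> Nat -> Nat
normal-order step count: 12
already normal: no
first redex: a beta-redex


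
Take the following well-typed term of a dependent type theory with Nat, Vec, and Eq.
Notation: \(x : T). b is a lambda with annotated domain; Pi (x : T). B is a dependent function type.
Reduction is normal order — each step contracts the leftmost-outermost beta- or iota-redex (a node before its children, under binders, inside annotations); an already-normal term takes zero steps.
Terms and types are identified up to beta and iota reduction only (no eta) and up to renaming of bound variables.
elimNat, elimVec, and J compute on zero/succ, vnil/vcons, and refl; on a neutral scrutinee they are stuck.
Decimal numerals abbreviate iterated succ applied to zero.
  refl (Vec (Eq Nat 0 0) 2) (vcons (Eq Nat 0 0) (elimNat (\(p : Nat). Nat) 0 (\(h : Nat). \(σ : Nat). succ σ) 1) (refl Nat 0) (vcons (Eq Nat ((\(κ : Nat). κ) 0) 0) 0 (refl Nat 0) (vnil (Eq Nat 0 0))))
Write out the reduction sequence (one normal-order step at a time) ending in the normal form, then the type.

normal-order reduction:
  refl (Vec (Eq Nat 0 0) 2) (vcons (Eq Nat 0 0) (elimNat (\(p : Nat). Nat) 0 (\(h : Nat). \(σ : Nat). succ σ) 1) (refl Nat 0) (vcons (Eq Nat ((\(κ : Nat). κ) 0) 0) 0 (refl Nat 0) (vnil (Eq Nat 0 0))))
  ~> refl (Vec (Eq Nat 0 0) 2) (vcons (Eq Nat 0 0) ((\(p : Nat). \(h : Nat). succ h) 0 (elimNat (\(σ : Nat). Nat) 0 (\(κ : Nat). \(r : Nat). succ r) 0)) (refl Nat 0) (vcons (Eq Nat ((\(l : Nat). l) 0) 0) 0 (refl Nat 0) (vnil (Eq Nat 0 0))))
  ~> refl (Vec (Eq Nat 0 0) 2) (vcons (Eq Nat 0 0) ((\(p : Nat). succ p) (elimNat (\(h : Nat). Nat) 0 (\(σ : Nat). \(κ : Nat). succ κ) 0)) (refl Nat 0) (vcons (Eq Nat ((\(r : Nat). r) 0) 0) 0 (refl Nat 0) (vnil (Eq Nat 0 0))))
  ~> refl (Vec (Eq Nat 0 0) 2) (vcons (Eq Nat 0 0) (succ (elimNat (\(p : Nat). Nat) 0 (\(h : Nat). \(σ : Nat). succ σ) 0)) (refl Nat 0) (vcons (Eq Nat ((\(κ : Nat). κ) 0) 0) 0 (refl Nat 0) (vnil (Eq Nat 0 0))))
  ~> refl (Vec (Eq Nat 0 0) 2) (vcons (Eq Nat 0 0) 1 (refl Nat 0) (vcons (Eq Nat ((\(p : Nat). p) 0) 0) 0 (refl Nat 0) (vnil (Eq Nat 0 0))))
  ~> refl (Vec (Eq Nat 0 0) 2) (vcons (Eq Nat 0 0) 1 (refl Nat 0) (vcons (Eq Nat 0 0) 0 (refl Nat 0) (vnil (Eq Nat 0 0))))
inferred type:
  Eq (Vec (Eq Nat 0 0) 2) (vcons (Eq Nat 0 0) 1 (refl Nat 0) (vcons (Eq Nat 0 0) 0 (refl Nat 0) (vnil (Eq Nat 0 0)))) (vcons (Eq Nat 0 0) 1 (refl Nat 0) (vcons (Eq Nat 0 0) 0 (refl Nat 0) (vnil (Eq Nat 0 0))))


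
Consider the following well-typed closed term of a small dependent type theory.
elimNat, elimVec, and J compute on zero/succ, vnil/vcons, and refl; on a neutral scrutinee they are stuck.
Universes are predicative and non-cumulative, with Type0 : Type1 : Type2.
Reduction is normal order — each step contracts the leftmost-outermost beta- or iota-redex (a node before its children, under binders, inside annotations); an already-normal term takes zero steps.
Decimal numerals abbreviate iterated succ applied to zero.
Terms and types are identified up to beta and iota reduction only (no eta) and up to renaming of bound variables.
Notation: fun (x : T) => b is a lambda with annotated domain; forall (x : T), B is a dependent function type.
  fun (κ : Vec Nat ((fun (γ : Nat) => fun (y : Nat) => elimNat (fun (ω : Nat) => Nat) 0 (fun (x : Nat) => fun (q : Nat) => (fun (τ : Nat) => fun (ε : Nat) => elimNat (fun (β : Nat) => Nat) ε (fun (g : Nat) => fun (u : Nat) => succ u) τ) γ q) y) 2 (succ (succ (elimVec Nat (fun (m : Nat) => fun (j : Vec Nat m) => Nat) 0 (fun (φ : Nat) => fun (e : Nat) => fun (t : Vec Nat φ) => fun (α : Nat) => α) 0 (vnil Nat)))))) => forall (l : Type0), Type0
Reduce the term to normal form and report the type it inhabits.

resulting normal form:
  fun (κ : Vec Nat 4) => forall (γ : Type0), Type0
inferred type:
  forall (κ : Vec Nat 4), Type1
observation: 37 normal-order steps separate the term from its normal form.


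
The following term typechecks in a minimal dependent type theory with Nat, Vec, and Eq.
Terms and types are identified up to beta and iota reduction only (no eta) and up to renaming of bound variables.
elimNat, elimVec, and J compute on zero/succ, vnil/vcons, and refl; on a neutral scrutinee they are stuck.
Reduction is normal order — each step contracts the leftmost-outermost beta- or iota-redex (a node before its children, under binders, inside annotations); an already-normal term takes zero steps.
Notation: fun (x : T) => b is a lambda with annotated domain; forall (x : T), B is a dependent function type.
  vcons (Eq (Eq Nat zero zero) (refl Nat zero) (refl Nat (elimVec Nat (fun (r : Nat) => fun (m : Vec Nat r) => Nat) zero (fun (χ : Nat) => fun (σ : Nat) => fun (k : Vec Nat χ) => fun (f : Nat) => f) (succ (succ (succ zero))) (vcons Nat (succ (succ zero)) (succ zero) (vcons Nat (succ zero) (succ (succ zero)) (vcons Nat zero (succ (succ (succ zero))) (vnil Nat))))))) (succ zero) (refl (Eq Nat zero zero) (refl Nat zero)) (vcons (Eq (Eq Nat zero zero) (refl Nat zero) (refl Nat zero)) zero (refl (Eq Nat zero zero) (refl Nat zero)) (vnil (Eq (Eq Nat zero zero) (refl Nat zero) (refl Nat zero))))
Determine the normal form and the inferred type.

normal form:
  vcons (Eq (Eq Nat zero zero) (refl Nat zero) (refl Nat zero)) (succ zero) (refl (Eq Nat zero zero) (refl Nat zero)) (vcons (Eq (Eq Nat zero zero) (refl Nat zero) (refl Nat zero)) zero (refl (Eq Nat zero zero) (refl Nat zero)) (vnil (Eq (Eq Nat zero zero) (refl Nat zero) (refl Nat zero))))
inferred type:
  Vec (Eq (Eq Nat zero zero) (refl Nat zero) (refl Nat zero)) (succ (succ zero))
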